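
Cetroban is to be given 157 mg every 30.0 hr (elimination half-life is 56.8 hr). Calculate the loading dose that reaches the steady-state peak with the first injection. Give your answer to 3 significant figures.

k = ln 2 / 56.8 = 0.01220 hr⁻¹
Accumulation ratio R = 1 / (1 − e^(−kτ)) = 1 / (1 − e^(−0.01220×30.0)) = 1 / (1 − 0.6934) = 3.262
Loading dose = maintenance dose × R = 157 × 3.262 ≈ 512 mg

512 mg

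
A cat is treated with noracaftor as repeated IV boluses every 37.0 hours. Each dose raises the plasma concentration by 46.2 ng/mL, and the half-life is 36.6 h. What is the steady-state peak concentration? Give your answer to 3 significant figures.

k = ln 2 / 36.6 = 0.01894 h⁻¹
Fraction remaining after one interval: e^(−kτ) = e^(−0.01894 × 37.0) = 0.4962
R = 1 / (1 − 0.4962) = 1.985
Css,max = 46.2 × 1.985 ≈ 91.7 ng/mL

91.7 ng/mL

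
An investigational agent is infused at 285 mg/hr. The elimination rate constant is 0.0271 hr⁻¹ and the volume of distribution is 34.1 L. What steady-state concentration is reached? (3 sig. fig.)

308 µg/mL

CL = k · V = 0.0271 × 34.1 = 0.9241 L/hr
Css = rate / CL = 285 / 0.9241 ≈ 308 µg/mL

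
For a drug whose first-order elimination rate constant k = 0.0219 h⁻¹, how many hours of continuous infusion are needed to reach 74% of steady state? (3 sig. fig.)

61.5 hours

f = 1 − e^(−kt)  ⇒  t = −ln(1 − f) / k
t = −ln(1 − 0.74) / 0.02190 = 1.347 / 0.02190 ≈ 61.5 hours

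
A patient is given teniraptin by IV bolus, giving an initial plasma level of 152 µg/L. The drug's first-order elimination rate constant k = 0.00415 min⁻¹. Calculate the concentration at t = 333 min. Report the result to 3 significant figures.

C(t) = C₀ e^(−kt) = 152 × e^(−0.004150 × 333) = 152 × e^(−1.382) = 152 × 0.2511 ≈ 38.2 µg/L

38.2 µg/L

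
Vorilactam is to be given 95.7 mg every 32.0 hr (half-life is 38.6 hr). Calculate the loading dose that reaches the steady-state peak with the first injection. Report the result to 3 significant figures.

k = ln 2 / 38.6 = 0.01796 hr⁻¹
Accumulation ratio R = 1 / (1 − e^(−kτ)) = 1 / (1 − e^(−0.01796×32.0)) = 1 / (1 − 0.5629) = 2.288
Loading dose = maintenance dose × R = 95.7 × 2.288 ≈ 219 mg

219 mg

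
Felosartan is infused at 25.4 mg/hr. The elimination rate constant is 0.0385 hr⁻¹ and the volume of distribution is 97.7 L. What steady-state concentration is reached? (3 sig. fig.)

6.75 mg/L

CL = k · V = 0.0385 × 97.7 = 3.761 L/hr
Css = rate / CL = 25.4 / 3.761 ≈ 6.75 mg/L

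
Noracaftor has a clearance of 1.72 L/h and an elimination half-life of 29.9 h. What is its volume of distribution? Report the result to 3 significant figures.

74.2 L

k = ln 2 / t½ = ln 2 / 29.9 = 0.02318 h⁻¹
V = CL / k = 1.72 / 0.02318 ≈ 74.2 L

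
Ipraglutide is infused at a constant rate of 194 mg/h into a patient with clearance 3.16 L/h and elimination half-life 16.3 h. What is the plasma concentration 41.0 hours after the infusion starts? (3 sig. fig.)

Css = rate / CL = 194 / 3.16 = 61.39 µg/mL
k = ln 2 / 16.3 = 0.04252 h⁻¹
C(t) = Css (1 − e^(−kt)) = 61.39 × (1 − e^(−1.743)) = 61.39 × 0.8251 ≈ 50.7 µg/mL

50.7 µg/mL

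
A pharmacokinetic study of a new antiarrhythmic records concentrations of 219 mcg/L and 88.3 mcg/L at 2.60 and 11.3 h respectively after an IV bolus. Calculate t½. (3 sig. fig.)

6.64 hours

k = ln(C₁/C₂) / (t₂ − t₁) = ln(219/88.3) / (11.3 − 2.60)
  = 0.9083 / 8.700 = 0.1044 h⁻¹
t½ = ln 2 / k = ln 2 / 0.1044 ≈ 6.64 hours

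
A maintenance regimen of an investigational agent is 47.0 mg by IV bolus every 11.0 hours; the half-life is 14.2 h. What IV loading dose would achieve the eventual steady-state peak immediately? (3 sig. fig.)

k = ln 2 / 14.2 = 0.04881 h⁻¹
Accumulation ratio R = 1 / (1 − e^(−kτ)) = 1 / (1 − e^(−0.04881×11.0)) = 1 / (1 − 0.5845) = 2.407
Loading dose = maintenance dose × R = 47.0 × 2.407 ≈ 113 mg

113 mg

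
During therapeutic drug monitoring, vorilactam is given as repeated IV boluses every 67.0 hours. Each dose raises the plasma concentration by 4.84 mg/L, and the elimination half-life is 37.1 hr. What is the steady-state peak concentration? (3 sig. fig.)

6.78 mg/L

k = ln 2 / 37.1 = 0.01868 hr⁻¹
Fraction remaining after one interval: e^(−kτ) = e^(−0.01868 × 67.0) = 0.2860
R = 1 / (1 − 0.2860) = 1.401
Css,max = 4.84 × 1.401 ≈ 6.78 mg/L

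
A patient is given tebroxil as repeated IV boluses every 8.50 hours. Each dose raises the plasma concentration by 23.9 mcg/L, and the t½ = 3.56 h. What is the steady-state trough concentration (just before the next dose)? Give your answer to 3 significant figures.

k = ln 2 / 3.56 = 0.1947 h⁻¹
Fraction remaining after one interval: e^(−kτ) = e^(−0.1947 × 8.50) = 0.1911
R = 1 / (1 − 0.1911) = 1.236
Css,max = 23.9 × 1.236 = 29.55 mcg/L
Css,min = Css,max × e^(−kτ) = 29.55 × 0.1911 ≈ 5.65 mcg/L

5.65 mcg/L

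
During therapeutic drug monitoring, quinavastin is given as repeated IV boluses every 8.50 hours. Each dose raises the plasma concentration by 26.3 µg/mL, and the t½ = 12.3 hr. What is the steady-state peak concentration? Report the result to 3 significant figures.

69.1 µg/mL

k = ln 2 / 12.3 = 0.05635 hr⁻¹
Fraction remaining after one interval: e^(−kτ) = e^(−0.05635 × 8.50) = 0.6194
R = 1 / (1 − 0.6194) = 2.627
Css,max = 26.3 × 2.627 ≈ 69.1 µg/mL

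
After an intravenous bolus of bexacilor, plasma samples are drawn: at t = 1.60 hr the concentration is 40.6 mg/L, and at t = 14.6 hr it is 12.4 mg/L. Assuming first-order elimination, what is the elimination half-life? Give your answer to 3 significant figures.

k = ln(C₁/C₂) / (t₂ − t₁) = ln(40.6/12.4) / (14.6 − 1.60)
  = 1.186 / 13.00 = 0.09124 hr⁻¹
t½ = ln 2 / k = ln 2 / 0.09124 ≈ 7.60 hours

7.60 hours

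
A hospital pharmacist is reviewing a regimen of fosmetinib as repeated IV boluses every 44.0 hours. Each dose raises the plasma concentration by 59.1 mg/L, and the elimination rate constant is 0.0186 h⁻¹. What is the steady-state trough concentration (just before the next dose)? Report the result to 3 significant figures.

Fraction remaining after one interval: e^(−kτ) = e^(−0.01860 × 44.0) = 0.4411
R = 1 / (1 − 0.4411) = 1.789
Css,max = 59.1 × 1.789 = 105.8 mg/L
Css,min = Css,max × e^(−kτ) = 105.8 × 0.4411 ≈ 46.7 mg/L

46.7 mg/L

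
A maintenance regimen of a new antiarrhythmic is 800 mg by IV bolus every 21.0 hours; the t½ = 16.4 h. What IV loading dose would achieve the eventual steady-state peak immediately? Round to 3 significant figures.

1360 mg

k = ln 2 / 16.4 = 0.04227 h⁻¹
Accumulation ratio R = 1 / (1 − e^(−kτ)) = 1 / (1 − e^(−0.04227×21.0)) = 1 / (1 − 0.4117) = 1.700
Loading dose = maintenance dose × R = 800 × 1.700 ≈ 1360 mg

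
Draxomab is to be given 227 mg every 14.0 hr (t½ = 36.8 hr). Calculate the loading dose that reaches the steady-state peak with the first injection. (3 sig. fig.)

979 mg

k = ln 2 / 36.8 = 0.01884 hr⁻¹
Accumulation ratio R = 1 / (1 − e^(−kτ)) = 1 / (1 − e^(−0.01884×14.0)) = 1 / (1 − 0.7682) = 4.314
Loading dose = maintenance dose × R = 227 × 4.314 ≈ 979 mg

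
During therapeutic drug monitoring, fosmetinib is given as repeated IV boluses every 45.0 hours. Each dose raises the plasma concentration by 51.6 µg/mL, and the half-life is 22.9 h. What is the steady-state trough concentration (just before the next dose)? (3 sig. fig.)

k = ln 2 / 22.9 = 0.03027 h⁻¹
Fraction remaining after one interval: e^(−kτ) = e^(−0.03027 × 45.0) = 0.2561
R = 1 / (1 − 0.2561) = 1.344
Css,max = 51.6 × 1.344 = 69.37 µg/mL
Css,min = Css,max × e^(−kτ) = 69.37 × 0.2561 ≈ 17.8 µg/mL

17.8 µg/mL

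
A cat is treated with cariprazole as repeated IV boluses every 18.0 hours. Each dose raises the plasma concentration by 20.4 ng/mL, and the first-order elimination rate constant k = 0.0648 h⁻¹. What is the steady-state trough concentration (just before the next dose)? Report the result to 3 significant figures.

9.23 ng/mL

Fraction remaining after one interval: e^(−kτ) = e^(−0.06480 × 18.0) = 0.3115
R = 1 / (1 − 0.3115) = 1.452
Css,max = 20.4 × 1.452 = 29.63 ng/mL
Css,min = Css,max × e^(−kτ) = 29.63 × 0.3115 ≈ 9.23 ng/mL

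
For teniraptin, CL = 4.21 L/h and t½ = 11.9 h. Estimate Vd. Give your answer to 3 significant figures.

72.3 L

k = ln 2 / t½ = ln 2 / 11.9 = 0.05825 h⁻¹
V = CL / k = 4.21 / 0.05825 ≈ 72.3 L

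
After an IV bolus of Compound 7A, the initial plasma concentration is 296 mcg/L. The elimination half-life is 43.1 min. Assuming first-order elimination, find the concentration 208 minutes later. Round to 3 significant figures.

10.4 mcg/L

k = ln 2 / 43.1 = 0.01608 min⁻¹
C(t) = C₀ e^(−kt) = 296 × e^(−0.01608 × 208) = 296 × e^(−3.345) = 296 × 0.03526 ≈ 10.4 mcg/L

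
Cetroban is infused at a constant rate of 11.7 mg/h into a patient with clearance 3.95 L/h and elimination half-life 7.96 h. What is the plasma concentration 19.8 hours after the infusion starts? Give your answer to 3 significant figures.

Css = rate / CL = 11.7 / 3.95 = 2.962 mg/L
k = ln 2 / 7.96 = 0.08708 h⁻¹
C(t) = Css (1 − e^(−kt)) = 2.962 × (1 − e^(−1.724)) = 2.962 × 0.8217 ≈ 2.43 mg/L

2.43 mg/L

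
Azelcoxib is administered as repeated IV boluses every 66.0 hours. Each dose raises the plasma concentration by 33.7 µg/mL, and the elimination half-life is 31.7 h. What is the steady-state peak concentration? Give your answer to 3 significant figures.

k = ln 2 / 31.7 = 0.02187 h⁻¹
Fraction remaining after one interval: e^(−kτ) = e^(−0.02187 × 66.0) = 0.2362
R = 1 / (1 − 0.2362) = 1.309
Css,max = 33.7 × 1.309 ≈ 44.1 µg/mL

44.1 µg/mL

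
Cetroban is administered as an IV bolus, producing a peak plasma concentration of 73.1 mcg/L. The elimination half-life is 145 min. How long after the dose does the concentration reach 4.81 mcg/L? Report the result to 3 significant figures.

569 minutes

k = ln 2 / 145 = 0.004780 min⁻¹
C(t) = C₀ e^(−kt)  ⇒  t = ln(C₀/C) / k
t = ln(73.1/4.81) / 0.004780 = 2.721 / 0.004780 ≈ 569 minutes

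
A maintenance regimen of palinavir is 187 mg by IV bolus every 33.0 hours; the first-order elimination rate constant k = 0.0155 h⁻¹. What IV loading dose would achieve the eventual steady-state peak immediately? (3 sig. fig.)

467 mg

Accumulation ratio R = 1 / (1 − e^(−kτ)) = 1 / (1 − e^(−0.01550×33.0)) = 1 / (1 − 0.5996) = 2.497
Loading dose = maintenance dose × R = 187 × 2.497 ≈ 467 mg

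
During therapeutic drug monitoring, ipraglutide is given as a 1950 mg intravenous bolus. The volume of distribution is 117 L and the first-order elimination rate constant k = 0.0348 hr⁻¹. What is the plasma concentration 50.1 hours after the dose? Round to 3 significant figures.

2.92 mg/L

C₀ = dose / V = 1950 / 117 = 16.67 mg/L
C(t) = C₀ e^(−kt) = 16.67 × e^(−0.03480 × 50.1) = 16.67 × e^(−1.743) = 16.67 × 0.1749 ≈ 2.92 mg/L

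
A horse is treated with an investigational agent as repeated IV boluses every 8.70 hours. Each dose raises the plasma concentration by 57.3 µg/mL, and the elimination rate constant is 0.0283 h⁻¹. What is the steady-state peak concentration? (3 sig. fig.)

Fraction remaining after one interval: e^(−kτ) = e^(−0.02830 × 8.70) = 0.7818
R = 1 / (1 − 0.7818) = 4.582
Css,max = 57.3 × 4.582 ≈ 263 µg/mL

263 µg/mL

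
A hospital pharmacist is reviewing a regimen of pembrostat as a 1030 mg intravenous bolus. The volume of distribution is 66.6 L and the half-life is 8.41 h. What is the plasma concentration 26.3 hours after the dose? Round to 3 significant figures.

C₀ = dose / V = 1030 / 66.6 = 15.47 µg/mL
k = ln 2 / 8.41 = 0.08242 h⁻¹
C(t) = C₀ e^(−kt) = 15.47 × e^(−0.08242 × 26.3) = 15.47 × e^(−2.168) = 15.47 × 0.1144 ≈ 1.77 µg/mL

1.77 µg/mL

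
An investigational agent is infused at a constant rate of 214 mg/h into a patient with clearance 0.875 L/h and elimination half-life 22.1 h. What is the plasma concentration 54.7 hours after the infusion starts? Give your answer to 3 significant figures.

Css = rate / CL = 214 / 0.875 = 244.6 mg/L
k = ln 2 / 22.1 = 0.03136 h⁻¹
C(t) = Css (1 − e^(−kt)) = 244.6 × (1 − e^(−1.716)) = 244.6 × 0.8201 ≈ 201 mg/L

201 mg/L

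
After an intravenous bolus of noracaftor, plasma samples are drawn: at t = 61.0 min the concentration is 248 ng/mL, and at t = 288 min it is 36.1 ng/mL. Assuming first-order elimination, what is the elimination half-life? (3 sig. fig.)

81.6 minutes

k = ln(C₁/C₂) / (t₂ − t₁) = ln(248/36.1) / (288 − 61.0)
  = 1.927 / 227.0 = 0.008490 min⁻¹
t½ = ln 2 / k = ln 2 / 0.008490 ≈ 81.6 minutes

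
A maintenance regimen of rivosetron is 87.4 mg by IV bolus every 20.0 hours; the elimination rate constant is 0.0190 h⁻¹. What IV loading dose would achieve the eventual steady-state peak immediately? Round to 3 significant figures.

Accumulation ratio R = 1 / (1 − e^(−kτ)) = 1 / (1 − e^(−0.01900×20.0)) = 1 / (1 − 0.6839) = 3.163
Loading dose = maintenance dose × R = 87.4 × 3.163 ≈ 276 mg

276 mg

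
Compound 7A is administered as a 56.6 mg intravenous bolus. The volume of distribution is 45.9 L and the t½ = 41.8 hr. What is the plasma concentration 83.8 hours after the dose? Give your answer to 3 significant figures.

C₀ = dose / V = 56.6 / 45.9 = 1.233 mg/L
k = ln 2 / 41.8 = 0.01658 hr⁻¹
C(t) = C₀ e^(−kt) = 1.233 × e^(−0.01658 × 83.8) = 1.233 × e^(−1.390) = 1.233 × 0.2492 ≈ 0.307 mg/L

0.307 mg/L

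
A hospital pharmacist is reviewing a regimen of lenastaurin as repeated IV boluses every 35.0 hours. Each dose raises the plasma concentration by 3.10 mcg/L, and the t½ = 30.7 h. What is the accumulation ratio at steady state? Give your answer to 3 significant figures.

1.83

k = ln 2 / 30.7 = 0.02258 h⁻¹
Fraction remaining after one interval: e^(−kτ) = e^(−0.02258 × 35.0) = 0.4537
R = 1 / (1 − 0.4537) = 1 / 0.5463 ≈ 1.83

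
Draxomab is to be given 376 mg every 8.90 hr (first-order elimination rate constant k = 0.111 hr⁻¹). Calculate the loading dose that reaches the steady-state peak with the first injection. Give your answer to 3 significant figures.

Accumulation ratio R = 1 / (1 − e^(−kτ)) = 1 / (1 − e^(−0.1110×8.90)) = 1 / (1 − 0.3724) = 1.593
Loading dose = maintenance dose × R = 376 × 1.593 ≈ 599 mg

599 mg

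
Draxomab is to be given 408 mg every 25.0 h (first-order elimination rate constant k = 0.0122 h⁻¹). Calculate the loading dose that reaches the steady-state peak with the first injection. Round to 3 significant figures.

1550 mg

Accumulation ratio R = 1 / (1 − e^(−kτ)) = 1 / (1 − e^(−0.01220×25.0)) = 1 / (1 − 0.7371) = 3.804
Loading dose = maintenance dose × R = 408 × 3.804 ≈ 1550 mg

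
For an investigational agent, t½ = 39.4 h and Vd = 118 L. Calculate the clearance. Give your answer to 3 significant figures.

k = ln 2 / t½ = ln 2 / 39.4 = 0.01759 h⁻¹
CL = k · V = 0.01759 × 118 ≈ 2.08 L/h

2.08 L/h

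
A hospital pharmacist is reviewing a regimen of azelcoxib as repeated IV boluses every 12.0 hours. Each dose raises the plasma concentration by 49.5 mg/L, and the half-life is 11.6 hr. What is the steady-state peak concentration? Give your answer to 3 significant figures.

96.7 mg/L

k = ln 2 / 11.6 = 0.05975 hr⁻¹
Fraction remaining after one interval: e^(−kτ) = e^(−0.05975 × 12.0) = 0.4882
R = 1 / (1 − 0.4882) = 1.954
Css,max = 49.5 × 1.954 ≈ 96.7 mg/L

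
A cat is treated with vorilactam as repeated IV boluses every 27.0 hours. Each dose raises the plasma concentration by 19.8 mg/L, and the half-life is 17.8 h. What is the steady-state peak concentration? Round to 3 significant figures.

k = ln 2 / 17.8 = 0.03894 h⁻¹
Fraction remaining after one interval: e^(−kτ) = e^(−0.03894 × 27.0) = 0.3494
R = 1 / (1 − 0.3494) = 1.537
Css,max = 19.8 × 1.537 ≈ 30.4 mg/L

30.4 mg/L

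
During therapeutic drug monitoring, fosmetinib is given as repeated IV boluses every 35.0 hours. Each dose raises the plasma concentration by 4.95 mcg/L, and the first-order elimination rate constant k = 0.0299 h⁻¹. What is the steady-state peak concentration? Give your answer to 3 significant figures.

Fraction remaining after one interval: e^(−kτ) = e^(−0.02990 × 35.0) = 0.3512
R = 1 / (1 − 0.3512) = 1.541
Css,max = 4.95 × 1.541 ≈ 7.63 mcg/L

7.63 mcg/L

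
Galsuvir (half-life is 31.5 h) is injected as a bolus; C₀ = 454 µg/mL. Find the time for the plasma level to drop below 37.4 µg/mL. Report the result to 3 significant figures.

113 hours

k = ln 2 / 31.5 = 0.02200 h⁻¹
C(t) = C₀ e^(−kt)  ⇒  t = ln(C₀/C) / k
t = ln(454/37.4) / 0.02200 = 2.496 / 0.02200 ≈ 113 hours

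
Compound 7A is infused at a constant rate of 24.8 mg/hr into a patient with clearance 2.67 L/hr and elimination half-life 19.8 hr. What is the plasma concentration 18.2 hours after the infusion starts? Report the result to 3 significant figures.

4.38 mg/L

Css = rate / CL = 24.8 / 2.67 = 9.288 mg/L
k = ln 2 / 19.8 = 0.03501 hr⁻¹
C(t) = Css (1 − e^(−kt)) = 9.288 × (1 − e^(−0.6371)) = 9.288 × 0.4712 ≈ 4.38 mg/L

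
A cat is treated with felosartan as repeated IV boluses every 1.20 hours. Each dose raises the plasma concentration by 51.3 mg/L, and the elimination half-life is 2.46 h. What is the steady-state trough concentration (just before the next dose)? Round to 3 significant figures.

128 mg/L

k = ln 2 / 2.46 = 0.2818 h⁻¹
Fraction remaining after one interval: e^(−kτ) = e^(−0.2818 × 1.20) = 0.7131
R = 1 / (1 − 0.7131) = 3.486
Css,max = 51.3 × 3.486 = 178.8 mg/L
Css,min = Css,max × e^(−kτ) = 178.8 × 0.7131 ≈ 128 mg/L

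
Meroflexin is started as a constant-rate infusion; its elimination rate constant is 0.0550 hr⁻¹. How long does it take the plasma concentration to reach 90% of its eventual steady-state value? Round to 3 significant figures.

41.9 hours

f = 1 − e^(−kt)  ⇒  t = −ln(1 − f) / k
t = −ln(1 − 0.9) / 0.05500 = 2.303 / 0.05500 ≈ 41.9 hours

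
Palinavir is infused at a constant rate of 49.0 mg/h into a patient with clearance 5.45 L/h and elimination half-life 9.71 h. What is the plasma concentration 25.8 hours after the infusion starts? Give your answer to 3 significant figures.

7.57 µg/mL

Css = rate / CL = 49.0 / 5.45 = 8.991 µg/mL
k = ln 2 / 9.71 = 0.07138 h⁻¹
C(t) = Css (1 − e^(−kt)) = 8.991 × (1 − e^(−1.842)) = 8.991 × 0.8415 ≈ 7.57 µg/mL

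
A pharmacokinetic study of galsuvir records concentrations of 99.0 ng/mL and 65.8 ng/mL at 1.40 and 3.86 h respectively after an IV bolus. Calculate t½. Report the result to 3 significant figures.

4.17 hours

k = ln(C₁/C₂) / (t₂ − t₁) = ln(99.0/65.8) / (3.86 − 1.40)
  = 0.4085 / 2.460 = 0.1661 h⁻¹
t½ = ln 2 / k = ln 2 / 0.1661 ≈ 4.17 hours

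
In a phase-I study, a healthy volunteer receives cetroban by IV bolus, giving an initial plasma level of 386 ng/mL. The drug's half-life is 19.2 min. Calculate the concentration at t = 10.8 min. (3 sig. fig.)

261 ng/mL

k = ln 2 / 19.2 = 0.03610 min⁻¹
C(t) = C₀ e^(−kt) = 386 × e^(−0.03610 × 10.8) = 386 × e^(−0.3899) = 386 × 0.6771 ≈ 261 ng/mL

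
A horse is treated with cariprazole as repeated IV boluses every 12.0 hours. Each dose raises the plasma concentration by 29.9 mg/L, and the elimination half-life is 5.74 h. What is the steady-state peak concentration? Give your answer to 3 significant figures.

k = ln 2 / 5.74 = 0.1208 h⁻¹
Fraction remaining after one interval: e^(−kτ) = e^(−0.1208 × 12.0) = 0.2348
R = 1 / (1 − 0.2348) = 1.307
Css,max = 29.9 × 1.307 ≈ 39.1 mg/L

39.1 mg/L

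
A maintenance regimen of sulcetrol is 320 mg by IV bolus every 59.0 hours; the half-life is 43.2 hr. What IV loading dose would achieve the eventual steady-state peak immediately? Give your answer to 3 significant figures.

523 mg

k = ln 2 / 43.2 = 0.01605 hr⁻¹
Accumulation ratio R = 1 / (1 − e^(−kτ)) = 1 / (1 − e^(−0.01605×59.0)) = 1 / (1 − 0.3880) = 1.634
Loading dose = maintenance dose × R = 320 × 1.634 ≈ 523 mg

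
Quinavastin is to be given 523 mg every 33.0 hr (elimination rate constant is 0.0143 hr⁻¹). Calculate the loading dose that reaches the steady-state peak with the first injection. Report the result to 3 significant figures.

Accumulation ratio R = 1 / (1 − e^(−kτ)) = 1 / (1 − e^(−0.01430×33.0)) = 1 / (1 − 0.6238) = 2.658
Loading dose = maintenance dose × R = 523 × 2.658 ≈ 1390 mg

1390 mg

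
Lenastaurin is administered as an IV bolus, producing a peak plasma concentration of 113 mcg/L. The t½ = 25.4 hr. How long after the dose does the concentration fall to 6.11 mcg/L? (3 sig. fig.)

k = ln 2 / 25.4 = 0.02729 hr⁻¹
C(t) = C₀ e^(−kt)  ⇒  t = ln(C₀/C) / k
t = ln(113/6.11) / 0.02729 = 2.917 / 0.02729 ≈ 107 hours

107 hours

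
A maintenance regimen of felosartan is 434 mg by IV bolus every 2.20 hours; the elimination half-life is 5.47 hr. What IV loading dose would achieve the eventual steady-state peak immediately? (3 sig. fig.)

k = ln 2 / 5.47 = 0.1267 hr⁻¹
Accumulation ratio R = 1 / (1 − e^(−kτ)) = 1 / (1 − e^(−0.1267×2.20)) = 1 / (1 − 0.7567) = 4.110
Loading dose = maintenance dose × R = 434 × 4.110 ≈ 1780 mg

1780 mg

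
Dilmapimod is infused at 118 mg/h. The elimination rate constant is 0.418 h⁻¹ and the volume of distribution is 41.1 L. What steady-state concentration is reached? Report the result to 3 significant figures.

CL = k · V = 0.418 × 41.1 = 17.18 L/h
Css = rate / CL = 118 / 17.18 ≈ 6.87 mg/L

6.87 mg/L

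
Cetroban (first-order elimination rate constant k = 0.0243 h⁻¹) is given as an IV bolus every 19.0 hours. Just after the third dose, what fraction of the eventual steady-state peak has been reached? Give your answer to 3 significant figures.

f_n = 1 − e^(−nkτ) = 1 − e^(−3 × 0.02430 × 19.0) = 1 − e^(−1.385) = 1 − 0.2503 ≈ 0.750

0.750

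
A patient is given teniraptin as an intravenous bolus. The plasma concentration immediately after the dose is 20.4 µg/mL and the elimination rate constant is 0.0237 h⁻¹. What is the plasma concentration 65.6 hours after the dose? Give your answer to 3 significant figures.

4.31 µg/mL

C(t) = C₀ e^(−kt) = 20.4 × e^(−0.02370 × 65.6) = 20.4 × e^(−1.555) = 20.4 × 0.2112 ≈ 4.31 µg/mL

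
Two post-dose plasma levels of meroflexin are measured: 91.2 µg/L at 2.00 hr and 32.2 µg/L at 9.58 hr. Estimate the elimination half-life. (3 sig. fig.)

5.05 hours

k = ln(C₁/C₂) / (t₂ − t₁) = ln(91.2/32.2) / (9.58 − 2.00)
  = 1.041 / 7.580 = 0.1373 hr⁻¹
t½ = ln 2 / k = ln 2 / 0.1373 ≈ 5.05 hours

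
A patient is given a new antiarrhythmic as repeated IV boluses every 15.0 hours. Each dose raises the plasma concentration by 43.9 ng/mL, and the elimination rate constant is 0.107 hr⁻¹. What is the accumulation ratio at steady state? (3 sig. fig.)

1.25

Fraction remaining after one interval: e^(−kτ) = e^(−0.1070 × 15.0) = 0.2009
R = 1 / (1 − 0.2009) = 1 / 0.7991 ≈ 1.25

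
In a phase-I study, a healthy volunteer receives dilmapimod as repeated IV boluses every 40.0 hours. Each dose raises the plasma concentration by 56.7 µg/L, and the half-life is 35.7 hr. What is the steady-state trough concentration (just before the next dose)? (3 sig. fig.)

48.3 µg/L

k = ln 2 / 35.7 = 0.01942 hr⁻¹
Fraction remaining after one interval: e^(−kτ) = e^(−0.01942 × 40.0) = 0.4600
R = 1 / (1 − 0.4600) = 1.852
Css,max = 56.7 × 1.852 = 105.0 µg/L
Css,min = Css,max × e^(−kτ) = 105.0 × 0.4600 ≈ 48.3 µg/L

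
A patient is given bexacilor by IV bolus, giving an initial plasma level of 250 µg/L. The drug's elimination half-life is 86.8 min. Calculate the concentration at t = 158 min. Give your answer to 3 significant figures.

k = ln 2 / 86.8 = 0.007986 min⁻¹
158 min is 1.820 half-lives, so C = 250 × (1/2)^1.820 = 250 × 0.2832 ≈ 70.8 µg/L

70.8 µg/L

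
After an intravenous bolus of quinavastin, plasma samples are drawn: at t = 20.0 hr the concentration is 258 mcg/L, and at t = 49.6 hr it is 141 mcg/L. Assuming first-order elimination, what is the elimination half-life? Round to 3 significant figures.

34.0 hours

k = ln(C₁/C₂) / (t₂ − t₁) = ln(258/141) / (49.6 − 20.0)
  = 0.6042 / 29.60 = 0.02041 hr⁻¹
t½ = ln 2 / k = ln 2 / 0.02041 ≈ 34.0 hours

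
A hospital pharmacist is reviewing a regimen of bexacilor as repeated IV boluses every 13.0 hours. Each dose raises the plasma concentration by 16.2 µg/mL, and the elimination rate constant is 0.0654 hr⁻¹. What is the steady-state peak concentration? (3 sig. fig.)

28.3 µg/mL

Fraction remaining after one interval: e^(−kτ) = e^(−0.06540 × 13.0) = 0.4273
R = 1 / (1 − 0.4273) = 1.746
Css,max = 16.2 × 1.746 ≈ 28.3 µg/mL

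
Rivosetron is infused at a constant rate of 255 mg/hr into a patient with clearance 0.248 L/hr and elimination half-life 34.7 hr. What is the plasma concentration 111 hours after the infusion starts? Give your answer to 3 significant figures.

Css = rate / CL = 255 / 0.248 = 1028 µg/mL
k = ln 2 / 34.7 = 0.01998 hr⁻¹
C(t) = Css (1 − e^(−kt)) = 1028 × (1 − e^(−2.217)) = 1028 × 0.8911 ≈ 916 µg/mL

916 µg/mL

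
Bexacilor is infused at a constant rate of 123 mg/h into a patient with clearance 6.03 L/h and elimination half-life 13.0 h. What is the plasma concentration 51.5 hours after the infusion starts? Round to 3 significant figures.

Css = rate / CL = 123 / 6.03 = 20.40 mg/L
k = ln 2 / 13.0 = 0.05332 h⁻¹
C(t) = Css (1 − e^(−kt)) = 20.40 × (1 − e^(−2.746)) = 20.40 × 0.9358 ≈ 19.1 mg/L

19.1 mg/L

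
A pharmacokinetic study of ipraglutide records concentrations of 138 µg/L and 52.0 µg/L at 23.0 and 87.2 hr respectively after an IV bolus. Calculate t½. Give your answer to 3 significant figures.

45.6 hours

k = ln(C₁/C₂) / (t₂ − t₁) = ln(138/52.0) / (87.2 − 23.0)
  = 0.9760 / 64.20 = 0.01520 hr⁻¹
t½ = ln 2 / k = ln 2 / 0.01520 ≈ 45.6 hours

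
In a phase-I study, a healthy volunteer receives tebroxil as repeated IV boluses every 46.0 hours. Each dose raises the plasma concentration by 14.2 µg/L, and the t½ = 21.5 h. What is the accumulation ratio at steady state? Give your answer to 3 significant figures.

k = ln 2 / 21.5 = 0.03224 h⁻¹
Fraction remaining after one interval: e^(−kτ) = e^(−0.03224 × 46.0) = 0.2270
R = 1 / (1 − 0.2270) = 1 / 0.7730 ≈ 1.29

1.29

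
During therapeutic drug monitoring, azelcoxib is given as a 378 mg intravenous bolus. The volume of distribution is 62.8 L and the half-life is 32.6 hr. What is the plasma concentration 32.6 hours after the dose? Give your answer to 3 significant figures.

3.01 µg/mL

C₀ = dose / V = 378 / 62.8 = 6.019 µg/mL
k = ln 2 / 32.6 = 0.02126 hr⁻¹
C(t) = C₀ e^(−kt) = 6.019 × e^(−0.02126 × 32.6) = 6.019 × e^(−0.6931) = 6.019 × 0.5000 ≈ 3.01 µg/mL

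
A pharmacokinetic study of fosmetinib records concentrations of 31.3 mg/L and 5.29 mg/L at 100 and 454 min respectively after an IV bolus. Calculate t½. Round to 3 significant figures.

138 minutes

k = ln(C₁/C₂) / (t₂ − t₁) = ln(31.3/5.29) / (454 − 100)
  = 1.778 / 354.0 = 0.005022 min⁻¹
t½ = ln 2 / k = ln 2 / 0.005022 ≈ 138 minutes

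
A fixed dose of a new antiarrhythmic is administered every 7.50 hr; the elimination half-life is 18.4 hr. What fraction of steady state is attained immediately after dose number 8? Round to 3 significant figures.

0.896

k = ln 2 / 18.4 = 0.03767 hr⁻¹
f_n = 1 − e^(−nkτ) = 1 − e^(−8 × 0.03767 × 7.50) = 1 − e^(−2.260) = 1 − 0.1043 ≈ 0.896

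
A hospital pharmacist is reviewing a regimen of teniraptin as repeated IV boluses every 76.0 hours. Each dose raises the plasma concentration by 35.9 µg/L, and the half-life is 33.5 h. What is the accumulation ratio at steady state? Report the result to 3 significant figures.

1.26

k = ln 2 / 33.5 = 0.02069 h⁻¹
Fraction remaining after one interval: e^(−kτ) = e^(−0.02069 × 76.0) = 0.2075
R = 1 / (1 − 0.2075) = 1 / 0.7925 ≈ 1.26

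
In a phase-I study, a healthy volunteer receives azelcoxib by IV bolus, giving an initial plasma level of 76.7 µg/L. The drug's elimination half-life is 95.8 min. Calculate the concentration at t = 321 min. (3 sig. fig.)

7.52 µg/L

k = ln 2 / 95.8 = 0.007235 min⁻¹
321 min is 3.351 half-lives, so C = 76.7 × (1/2)^3.351 = 76.7 × 0.09802 ≈ 7.52 µg/L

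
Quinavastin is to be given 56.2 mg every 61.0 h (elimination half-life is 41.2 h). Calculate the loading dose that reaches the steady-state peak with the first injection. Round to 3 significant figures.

87.6 mg

k = ln 2 / 41.2 = 0.01682 h⁻¹
Accumulation ratio R = 1 / (1 − e^(−kτ)) = 1 / (1 − e^(−0.01682×61.0)) = 1 / (1 − 0.3583) = 1.558
Loading dose = maintenance dose × R = 56.2 × 1.558 ≈ 87.6 mg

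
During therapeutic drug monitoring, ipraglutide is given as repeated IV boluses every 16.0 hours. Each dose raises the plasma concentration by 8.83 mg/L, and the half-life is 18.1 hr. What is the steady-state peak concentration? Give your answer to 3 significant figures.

19.3 mg/L

k = ln 2 / 18.1 = 0.03830 hr⁻¹
Fraction remaining after one interval: e^(−kτ) = e^(−0.03830 × 16.0) = 0.5419
R = 1 / (1 − 0.5419) = 2.183
Css,max = 8.83 × 2.183 ≈ 19.3 mg/L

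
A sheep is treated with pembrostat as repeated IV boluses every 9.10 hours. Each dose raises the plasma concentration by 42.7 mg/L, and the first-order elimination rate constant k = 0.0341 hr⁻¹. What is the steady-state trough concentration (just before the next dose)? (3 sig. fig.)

Fraction remaining after one interval: e^(−kτ) = e^(−0.03410 × 9.10) = 0.7332
R = 1 / (1 − 0.7332) = 3.748
Css,max = 42.7 × 3.748 = 160.1 mg/L
Css,min = Css,max × e^(−kτ) = 160.1 × 0.7332 ≈ 117 mg/L

117 mg/L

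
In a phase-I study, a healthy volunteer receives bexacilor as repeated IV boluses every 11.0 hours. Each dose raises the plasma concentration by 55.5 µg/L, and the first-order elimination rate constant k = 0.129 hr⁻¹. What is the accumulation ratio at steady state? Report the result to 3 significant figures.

Fraction remaining after one interval: e^(−kτ) = e^(−0.1290 × 11.0) = 0.2420
R = 1 / (1 − 0.2420) = 1 / 0.7580 ≈ 1.32

1.32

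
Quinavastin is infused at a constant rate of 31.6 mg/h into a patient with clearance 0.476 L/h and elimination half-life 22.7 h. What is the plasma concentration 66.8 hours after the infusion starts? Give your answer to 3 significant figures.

Css = rate / CL = 31.6 / 0.476 = 66.39 mg/L
k = ln 2 / 22.7 = 0.03054 h⁻¹
C(t) = Css (1 − e^(−kt)) = 66.39 × (1 − e^(−2.040)) = 66.39 × 0.8699 ≈ 57.8 mg/L

57.8 mg/L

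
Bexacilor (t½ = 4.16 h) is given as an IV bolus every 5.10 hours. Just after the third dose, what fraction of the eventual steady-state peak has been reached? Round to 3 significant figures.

0.922

k = ln 2 / 4.16 = 0.1666 h⁻¹
f_n = 1 − e^(−nkτ) = 1 − e^(−3 × 0.1666 × 5.10) = 1 − e^(−2.549) = 1 − 0.07814 ≈ 0.922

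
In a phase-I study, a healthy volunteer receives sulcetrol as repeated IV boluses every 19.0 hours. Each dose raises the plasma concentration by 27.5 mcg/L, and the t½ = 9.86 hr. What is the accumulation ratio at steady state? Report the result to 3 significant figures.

1.36

k = ln 2 / 9.86 = 0.07030 hr⁻¹
Fraction remaining after one interval: e^(−kτ) = e^(−0.07030 × 19.0) = 0.2630
R = 1 / (1 − 0.2630) = 1 / 0.7370 ≈ 1.36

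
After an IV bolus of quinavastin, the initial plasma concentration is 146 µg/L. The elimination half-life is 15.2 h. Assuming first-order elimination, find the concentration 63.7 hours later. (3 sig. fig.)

k = ln 2 / 15.2 = 0.04560 h⁻¹
C(t) = C₀ e^(−kt) = 146 × e^(−0.04560 × 63.7) = 146 × e^(−2.905) = 146 × 0.05476 ≈ 7.99 µg/L

7.99 µg/L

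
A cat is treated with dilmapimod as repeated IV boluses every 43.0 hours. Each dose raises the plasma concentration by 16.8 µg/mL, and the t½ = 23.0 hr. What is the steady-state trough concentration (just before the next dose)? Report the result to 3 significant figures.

k = ln 2 / 23.0 = 0.03014 hr⁻¹
Fraction remaining after one interval: e^(−kτ) = e^(−0.03014 × 43.0) = 0.2737
R = 1 / (1 − 0.2737) = 1.377
Css,max = 16.8 × 1.377 = 23.13 µg/mL
Css,min = Css,max × e^(−kτ) = 23.13 × 0.2737 ≈ 6.33 µg/mL

6.33 µg/mL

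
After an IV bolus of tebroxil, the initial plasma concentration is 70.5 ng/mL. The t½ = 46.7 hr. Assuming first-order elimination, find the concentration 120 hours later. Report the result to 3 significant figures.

k = ln 2 / 46.7 = 0.01484 hr⁻¹
C(t) = C₀ e^(−kt) = 70.5 × e^(−0.01484 × 120) = 70.5 × e^(−1.781) = 70.5 × 0.1685 ≈ 11.9 ng/mL

11.9 ng/mL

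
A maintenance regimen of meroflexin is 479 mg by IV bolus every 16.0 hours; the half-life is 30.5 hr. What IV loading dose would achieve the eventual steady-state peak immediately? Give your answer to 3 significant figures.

1570 mg

k = ln 2 / 30.5 = 0.02273 hr⁻¹
Accumulation ratio R = 1 / (1 − e^(−kτ)) = 1 / (1 − e^(−0.02273×16.0)) = 1 / (1 − 0.6952) = 3.280
Loading dose = maintenance dose × R = 479 × 3.280 ≈ 1570 mg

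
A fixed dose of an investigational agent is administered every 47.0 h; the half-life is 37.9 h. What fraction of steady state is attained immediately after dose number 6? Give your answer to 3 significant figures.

k = ln 2 / 37.9 = 0.01829 h⁻¹
f_n = 1 − e^(−nkτ) = 1 − e^(−6 × 0.01829 × 47.0) = 1 − e^(−5.157) = 1 − 0.005756 ≈ 0.994

0.994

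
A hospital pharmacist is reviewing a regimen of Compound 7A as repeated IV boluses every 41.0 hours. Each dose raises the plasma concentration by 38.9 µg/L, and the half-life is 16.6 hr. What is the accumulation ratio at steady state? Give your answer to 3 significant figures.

1.22

k = ln 2 / 16.6 = 0.04176 hr⁻¹
Fraction remaining after one interval: e^(−kτ) = e^(−0.04176 × 41.0) = 0.1805
R = 1 / (1 − 0.1805) = 1 / 0.8195 ≈ 1.22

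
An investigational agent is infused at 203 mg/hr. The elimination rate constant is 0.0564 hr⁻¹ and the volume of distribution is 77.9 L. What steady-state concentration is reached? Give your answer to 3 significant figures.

46.2 mg/L

CL = k · V = 0.0564 × 77.9 = 4.394 L/hr
Css = rate / CL = 203 / 4.394 ≈ 46.2 mg/L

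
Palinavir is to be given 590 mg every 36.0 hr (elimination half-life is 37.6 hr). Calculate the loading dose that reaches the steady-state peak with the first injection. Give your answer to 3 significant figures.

1220 mg

k = ln 2 / 37.6 = 0.01843 hr⁻¹
Accumulation ratio R = 1 / (1 − e^(−kτ)) = 1 / (1 − e^(−0.01843×36.0)) = 1 / (1 − 0.5150) = 2.062
Loading dose = maintenance dose × R = 590 × 2.062 ≈ 1220 mg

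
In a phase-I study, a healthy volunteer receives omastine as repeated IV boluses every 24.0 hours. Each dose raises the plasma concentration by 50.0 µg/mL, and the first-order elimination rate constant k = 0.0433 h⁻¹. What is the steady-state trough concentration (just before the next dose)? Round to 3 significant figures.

Fraction remaining after one interval: e^(−kτ) = e^(−0.04330 × 24.0) = 0.3537
R = 1 / (1 − 0.3537) = 1.547
Css,max = 50.0 × 1.547 = 77.37 µg/mL
Css,min = Css,max × e^(−kτ) = 77.37 × 0.3537 ≈ 27.4 µg/mL

27.4 µg/mL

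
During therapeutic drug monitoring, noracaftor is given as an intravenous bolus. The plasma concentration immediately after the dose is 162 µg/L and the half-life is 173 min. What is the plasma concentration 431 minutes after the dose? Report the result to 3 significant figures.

28.8 µg/L

k = ln 2 / 173 = 0.004007 min⁻¹
431 min is 2.491 half-lives, so C = 162 × (1/2)^2.491 = 162 × 0.1778 ≈ 28.8 µg/L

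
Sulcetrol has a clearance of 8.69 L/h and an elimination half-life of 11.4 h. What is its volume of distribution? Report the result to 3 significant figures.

143 L

k = ln 2 / t½ = ln 2 / 11.4 = 0.06080 h⁻¹
V = CL / k = 8.69 / 0.06080 ≈ 143 L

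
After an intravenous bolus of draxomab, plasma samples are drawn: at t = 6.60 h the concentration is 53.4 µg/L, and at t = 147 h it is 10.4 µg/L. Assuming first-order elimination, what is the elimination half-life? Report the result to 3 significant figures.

k = ln(C₁/C₂) / (t₂ − t₁) = ln(53.4/10.4) / (147 − 6.60)
  = 1.636 / 140.4 = 0.01165 h⁻¹
t½ = ln 2 / k = ln 2 / 0.01165 ≈ 59.5 hours

59.5 hours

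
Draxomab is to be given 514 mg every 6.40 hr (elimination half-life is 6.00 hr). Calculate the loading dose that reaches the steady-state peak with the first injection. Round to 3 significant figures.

k = ln 2 / 6.00 = 0.1155 hr⁻¹
Accumulation ratio R = 1 / (1 − e^(−kτ)) = 1 / (1 − e^(−0.1155×6.40)) = 1 / (1 − 0.4774) = 1.914
Loading dose = maintenance dose × R = 514 × 1.914 ≈ 984 mg

984 mg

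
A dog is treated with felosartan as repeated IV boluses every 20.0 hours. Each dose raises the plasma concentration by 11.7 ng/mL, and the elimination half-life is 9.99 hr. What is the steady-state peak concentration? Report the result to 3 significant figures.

15.6 ng/mL

k = ln 2 / 9.99 = 0.06938 hr⁻¹
Fraction remaining after one interval: e^(−kτ) = e^(−0.06938 × 20.0) = 0.2497
R = 1 / (1 − 0.2497) = 1.333
Css,max = 11.7 × 1.333 ≈ 15.6 ng/mL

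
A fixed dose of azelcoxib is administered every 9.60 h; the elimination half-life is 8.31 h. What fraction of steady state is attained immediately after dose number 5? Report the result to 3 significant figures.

0.982

k = ln 2 / 8.31 = 0.08341 h⁻¹
f_n = 1 − e^(−nkτ) = 1 − e^(−5 × 0.08341 × 9.60) = 1 − e^(−4.004) = 1 − 0.01825 ≈ 0.982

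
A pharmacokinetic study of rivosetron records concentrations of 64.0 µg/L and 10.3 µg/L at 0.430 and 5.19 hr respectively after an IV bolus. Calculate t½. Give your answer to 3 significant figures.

k = ln(C₁/C₂) / (t₂ − t₁) = ln(64.0/10.3) / (5.19 − 0.430)
  = 1.827 / 4.760 = 0.3838 hr⁻¹
t½ = ln 2 / k = ln 2 / 0.3838 ≈ 1.81 hours

1.81 hours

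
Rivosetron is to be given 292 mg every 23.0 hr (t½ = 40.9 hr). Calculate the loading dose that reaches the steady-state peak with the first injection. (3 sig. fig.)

k = ln 2 / 40.9 = 0.01695 hr⁻¹
Accumulation ratio R = 1 / (1 − e^(−kτ)) = 1 / (1 − e^(−0.01695×23.0)) = 1 / (1 − 0.6772) = 3.098
Loading dose = maintenance dose × R = 292 × 3.098 ≈ 905 mg

905 mg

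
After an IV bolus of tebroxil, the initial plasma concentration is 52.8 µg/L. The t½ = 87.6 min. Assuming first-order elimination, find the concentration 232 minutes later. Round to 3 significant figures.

k = ln 2 / 87.6 = 0.007913 min⁻¹
232 min is 2.648 half-lives, so C = 52.8 × (1/2)^2.648 = 52.8 × 0.1595 ≈ 8.42 µg/L

8.42 µg/L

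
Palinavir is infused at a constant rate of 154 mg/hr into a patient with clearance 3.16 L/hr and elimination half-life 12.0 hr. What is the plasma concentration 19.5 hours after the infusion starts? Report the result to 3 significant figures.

32.9 µg/mL

Css = rate / CL = 154 / 3.16 = 48.73 µg/mL
k = ln 2 / 12.0 = 0.05776 hr⁻¹
C(t) = Css (1 − e^(−kt)) = 48.73 × (1 − e^(−1.126)) = 48.73 × 0.6758 ≈ 32.9 µg/mL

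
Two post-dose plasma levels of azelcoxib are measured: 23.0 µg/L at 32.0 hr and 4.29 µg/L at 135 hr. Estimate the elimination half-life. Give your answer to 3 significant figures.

42.5 hours

k = ln(C₁/C₂) / (t₂ − t₁) = ln(23.0/4.29) / (135 − 32.0)
  = 1.679 / 103.0 = 0.01630 hr⁻¹
t½ = ln 2 / k = ln 2 / 0.01630 ≈ 42.5 hours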